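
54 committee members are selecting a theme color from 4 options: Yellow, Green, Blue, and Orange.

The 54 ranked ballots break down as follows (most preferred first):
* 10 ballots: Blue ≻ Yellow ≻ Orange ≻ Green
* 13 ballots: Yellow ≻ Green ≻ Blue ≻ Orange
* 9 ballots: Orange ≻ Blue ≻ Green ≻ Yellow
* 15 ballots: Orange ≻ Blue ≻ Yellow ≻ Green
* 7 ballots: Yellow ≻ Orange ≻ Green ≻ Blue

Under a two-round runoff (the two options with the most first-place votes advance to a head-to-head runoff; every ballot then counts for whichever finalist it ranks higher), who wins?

Round 1 first-place votes: Yellow 20, Green 0, Blue 10, Orange 24. Orange and Yellow advance.
Runoff: Orange is ranked above Yellow on 24 ballots, Yellow above Orange on 30.

Yellow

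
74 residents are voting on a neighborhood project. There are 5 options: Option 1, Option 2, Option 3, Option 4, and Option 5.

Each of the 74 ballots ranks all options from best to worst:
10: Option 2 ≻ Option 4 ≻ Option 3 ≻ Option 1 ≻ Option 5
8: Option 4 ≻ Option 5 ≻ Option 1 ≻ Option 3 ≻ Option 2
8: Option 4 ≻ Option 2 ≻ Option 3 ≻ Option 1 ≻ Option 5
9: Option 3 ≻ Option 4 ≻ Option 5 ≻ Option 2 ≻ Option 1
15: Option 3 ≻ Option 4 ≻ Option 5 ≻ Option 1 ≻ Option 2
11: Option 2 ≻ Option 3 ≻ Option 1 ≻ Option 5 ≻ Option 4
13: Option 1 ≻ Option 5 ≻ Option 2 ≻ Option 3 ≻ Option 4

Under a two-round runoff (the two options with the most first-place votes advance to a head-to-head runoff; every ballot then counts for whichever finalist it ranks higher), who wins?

Round 1 first-place votes: Option 1 13, Option 2 21, Option 3 24, Option 4 16, Option 5 0. Option 3 and Option 2 advance.
Runoff: Option 3 is ranked above Option 2 on 32 ballots, Option 2 above Option 3 on 42.

Option 2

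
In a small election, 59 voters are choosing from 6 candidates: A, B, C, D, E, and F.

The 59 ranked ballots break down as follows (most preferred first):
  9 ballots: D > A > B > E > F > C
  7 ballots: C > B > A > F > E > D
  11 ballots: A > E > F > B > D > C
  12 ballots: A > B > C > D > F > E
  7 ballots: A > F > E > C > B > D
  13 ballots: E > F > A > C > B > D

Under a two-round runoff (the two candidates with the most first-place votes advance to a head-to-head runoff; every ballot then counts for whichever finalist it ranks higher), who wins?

A

Round 1 first-place votes: A 30, B 0, C 7, D 9, E 13, F 0. A and E advance.
Runoff: A is ranked above E on 46 ballots, E above A on 13.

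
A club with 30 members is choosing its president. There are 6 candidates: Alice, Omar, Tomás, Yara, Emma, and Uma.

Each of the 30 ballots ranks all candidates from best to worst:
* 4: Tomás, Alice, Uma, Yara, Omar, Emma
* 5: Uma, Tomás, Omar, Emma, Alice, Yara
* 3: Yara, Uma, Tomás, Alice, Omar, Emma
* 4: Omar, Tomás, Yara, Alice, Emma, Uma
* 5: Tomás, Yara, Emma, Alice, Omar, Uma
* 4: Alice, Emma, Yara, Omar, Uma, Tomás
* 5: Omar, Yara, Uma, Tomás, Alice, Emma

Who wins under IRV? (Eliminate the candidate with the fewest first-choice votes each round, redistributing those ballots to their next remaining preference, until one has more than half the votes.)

Tomás

Round 1: Alice 4, Omar 9, Tomás 9, Yara 3, Emma 0, Uma 5. Emma eliminated.
Round 2: Alice 4, Omar 9, Tomás 9, Yara 3, Uma 5. Yara eliminated.
Round 3: Alice 4, Omar 9, Tomás 9, Uma 8. Alice eliminated.
Round 4: Omar 13, Tomás 9, Uma 8. Uma eliminated.
Round 5: Omar 13, Tomás 17. Tomás has a majority (≥16).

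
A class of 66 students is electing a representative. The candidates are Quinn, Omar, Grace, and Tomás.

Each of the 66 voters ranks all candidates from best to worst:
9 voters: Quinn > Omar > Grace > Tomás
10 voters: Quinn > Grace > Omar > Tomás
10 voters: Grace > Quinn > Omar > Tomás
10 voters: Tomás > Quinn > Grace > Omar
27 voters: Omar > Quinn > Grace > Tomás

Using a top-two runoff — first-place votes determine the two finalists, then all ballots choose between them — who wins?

Quinn

Round 1 first-place votes: Quinn 19, Omar 27, Grace 10, Tomás 10. Omar and Quinn advance.
Runoff: Omar is ranked above Quinn on 27 ballots, Quinn above Omar on 39.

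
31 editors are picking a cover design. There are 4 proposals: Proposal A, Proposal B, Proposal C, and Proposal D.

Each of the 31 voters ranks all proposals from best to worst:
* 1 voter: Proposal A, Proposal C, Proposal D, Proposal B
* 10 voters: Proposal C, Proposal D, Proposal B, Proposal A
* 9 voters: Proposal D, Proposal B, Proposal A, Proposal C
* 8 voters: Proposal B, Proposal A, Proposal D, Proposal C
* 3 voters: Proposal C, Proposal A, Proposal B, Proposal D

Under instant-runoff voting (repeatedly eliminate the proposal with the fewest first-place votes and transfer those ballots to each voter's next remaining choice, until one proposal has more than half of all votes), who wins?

Proposal D

Round 1: Proposal A 1, Proposal B 8, Proposal C 13, Proposal D 9. Proposal A eliminated.
Round 2: Proposal B 8, Proposal C 14, Proposal D 9. Proposal B eliminated.
Round 3: Proposal C 14, Proposal D 17. Proposal D has a majority (≥16).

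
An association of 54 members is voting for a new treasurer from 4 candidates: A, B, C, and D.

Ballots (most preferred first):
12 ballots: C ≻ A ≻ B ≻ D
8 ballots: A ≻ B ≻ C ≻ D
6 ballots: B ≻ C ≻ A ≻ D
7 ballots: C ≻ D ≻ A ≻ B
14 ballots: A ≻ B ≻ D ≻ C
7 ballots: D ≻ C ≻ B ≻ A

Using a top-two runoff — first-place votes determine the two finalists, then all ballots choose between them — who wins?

Round 1 first-place votes: A 22, B 6, C 19, D 7. A and C advance.
Runoff: A is ranked above C on 22 ballots, C above A on 32.

C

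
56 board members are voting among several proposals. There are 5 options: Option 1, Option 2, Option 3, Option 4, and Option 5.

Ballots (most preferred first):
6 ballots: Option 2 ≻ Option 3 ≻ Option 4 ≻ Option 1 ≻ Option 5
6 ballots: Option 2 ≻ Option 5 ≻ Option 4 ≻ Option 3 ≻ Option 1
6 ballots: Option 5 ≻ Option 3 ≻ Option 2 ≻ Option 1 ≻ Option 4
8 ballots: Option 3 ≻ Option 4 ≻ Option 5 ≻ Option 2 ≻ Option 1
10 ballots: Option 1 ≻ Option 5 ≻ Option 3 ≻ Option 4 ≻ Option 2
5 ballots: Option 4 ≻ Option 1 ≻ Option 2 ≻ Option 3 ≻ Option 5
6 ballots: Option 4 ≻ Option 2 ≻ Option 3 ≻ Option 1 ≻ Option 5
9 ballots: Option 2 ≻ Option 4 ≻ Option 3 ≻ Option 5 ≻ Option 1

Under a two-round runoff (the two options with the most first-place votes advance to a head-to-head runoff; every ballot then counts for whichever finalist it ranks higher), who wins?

Option 4

Round 1 first-place votes: Option 1 10, Option 2 21, Option 3 8, Option 4 11, Option 5 6. Option 2 and Option 4 advance.
Runoff: Option 2 is ranked above Option 4 on 27 ballots, Option 4 above Option 2 on 29.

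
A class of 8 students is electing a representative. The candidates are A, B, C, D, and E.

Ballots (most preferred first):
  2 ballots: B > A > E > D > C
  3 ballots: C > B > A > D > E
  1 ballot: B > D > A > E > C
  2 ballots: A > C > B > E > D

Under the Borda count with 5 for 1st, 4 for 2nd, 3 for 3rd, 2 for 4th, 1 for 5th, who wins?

B

A: 2×4 + 3×3 + 1×3 + 2×5 = 30
B: 2×5 + 3×4 + 1×5 + 2×3 = 33
C: 2×1 + 3×5 + 1×1 + 2×4 = 26
D: 2×2 + 3×2 + 1×4 + 2×1 = 16
E: 2×3 + 3×1 + 1×2 + 2×2 = 15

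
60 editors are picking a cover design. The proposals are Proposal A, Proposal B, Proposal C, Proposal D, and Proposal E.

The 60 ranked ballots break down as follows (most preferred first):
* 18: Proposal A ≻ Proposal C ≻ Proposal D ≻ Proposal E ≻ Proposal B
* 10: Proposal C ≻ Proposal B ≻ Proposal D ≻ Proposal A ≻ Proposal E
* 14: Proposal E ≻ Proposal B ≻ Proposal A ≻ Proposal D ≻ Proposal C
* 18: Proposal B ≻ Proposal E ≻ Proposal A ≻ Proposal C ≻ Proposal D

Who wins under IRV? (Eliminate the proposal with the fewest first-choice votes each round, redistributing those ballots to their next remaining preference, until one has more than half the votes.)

Round 1: Proposal A 18, Proposal B 18, Proposal C 10, Proposal D 0, Proposal E 14. Proposal D eliminated.
Round 2: Proposal A 18, Proposal B 18, Proposal C 10, Proposal E 14. Proposal C eliminated.
Round 3: Proposal A 18, Proposal B 28, Proposal E 14. Proposal E eliminated.
Round 4: Proposal A 18, Proposal B 42. Proposal B has a majority (≥31).

Proposal B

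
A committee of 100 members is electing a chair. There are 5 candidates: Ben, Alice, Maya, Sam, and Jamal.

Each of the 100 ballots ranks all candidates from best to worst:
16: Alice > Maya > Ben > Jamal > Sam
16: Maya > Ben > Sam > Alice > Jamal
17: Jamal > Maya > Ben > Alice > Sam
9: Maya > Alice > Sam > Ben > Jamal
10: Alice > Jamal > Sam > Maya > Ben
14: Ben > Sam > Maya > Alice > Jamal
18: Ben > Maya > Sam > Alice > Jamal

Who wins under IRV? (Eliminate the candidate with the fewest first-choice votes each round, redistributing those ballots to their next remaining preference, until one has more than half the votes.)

Round 1: Ben 32, Alice 26, Maya 25, Sam 0, Jamal 17. Sam eliminated.
Round 2: Ben 32, Alice 26, Maya 25, Jamal 17. Jamal eliminated.
Round 3: Ben 32, Alice 26, Maya 42. Alice eliminated.
Round 4: Ben 32, Maya 68. Maya has a majority (≥51).

Maya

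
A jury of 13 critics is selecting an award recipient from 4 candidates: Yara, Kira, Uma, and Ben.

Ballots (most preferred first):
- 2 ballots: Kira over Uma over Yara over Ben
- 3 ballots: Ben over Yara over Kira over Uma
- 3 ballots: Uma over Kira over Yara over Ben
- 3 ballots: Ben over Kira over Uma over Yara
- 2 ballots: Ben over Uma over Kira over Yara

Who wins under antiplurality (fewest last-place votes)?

Last-place votes: Yara 5, Kira 0, Uma 3, Ben 5.

Kira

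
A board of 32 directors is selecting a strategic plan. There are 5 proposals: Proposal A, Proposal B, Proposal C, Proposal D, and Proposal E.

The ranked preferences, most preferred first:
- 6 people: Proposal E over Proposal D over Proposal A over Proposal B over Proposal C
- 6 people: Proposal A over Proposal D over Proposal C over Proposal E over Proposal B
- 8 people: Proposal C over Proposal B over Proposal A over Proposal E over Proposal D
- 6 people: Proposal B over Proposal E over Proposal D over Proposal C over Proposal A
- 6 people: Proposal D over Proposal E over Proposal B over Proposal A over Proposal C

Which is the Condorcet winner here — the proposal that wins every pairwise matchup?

Proposal E

Proposal E vs Proposal A: 18–14
Proposal E vs Proposal B: 18–14
Proposal E vs Proposal C: 18–14
Proposal E vs Proposal D: 20–12
Proposal E beats every other proposal.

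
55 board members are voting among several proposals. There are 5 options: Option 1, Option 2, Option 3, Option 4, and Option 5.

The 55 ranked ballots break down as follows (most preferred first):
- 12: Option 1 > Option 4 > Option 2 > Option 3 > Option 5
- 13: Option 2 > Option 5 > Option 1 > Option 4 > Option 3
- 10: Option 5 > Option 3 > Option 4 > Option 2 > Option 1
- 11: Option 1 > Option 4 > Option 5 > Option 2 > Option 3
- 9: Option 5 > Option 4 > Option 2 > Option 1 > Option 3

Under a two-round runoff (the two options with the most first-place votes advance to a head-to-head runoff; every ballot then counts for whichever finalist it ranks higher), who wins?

Option 5

Round 1 first-place votes: Option 1 23, Option 2 13, Option 3 0, Option 4 0, Option 5 19. Option 1 and Option 5 advance.
Runoff: Option 1 is ranked above Option 5 on 23 ballots, Option 5 above Option 1 on 32.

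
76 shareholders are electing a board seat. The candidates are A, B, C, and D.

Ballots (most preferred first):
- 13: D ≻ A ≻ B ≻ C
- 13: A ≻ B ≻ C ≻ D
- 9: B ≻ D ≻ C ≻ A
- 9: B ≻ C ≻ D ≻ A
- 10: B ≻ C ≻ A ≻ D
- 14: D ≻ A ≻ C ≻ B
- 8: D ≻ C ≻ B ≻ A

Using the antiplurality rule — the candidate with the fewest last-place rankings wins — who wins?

Last-place votes: A 26, B 14, C 13, D 23.

C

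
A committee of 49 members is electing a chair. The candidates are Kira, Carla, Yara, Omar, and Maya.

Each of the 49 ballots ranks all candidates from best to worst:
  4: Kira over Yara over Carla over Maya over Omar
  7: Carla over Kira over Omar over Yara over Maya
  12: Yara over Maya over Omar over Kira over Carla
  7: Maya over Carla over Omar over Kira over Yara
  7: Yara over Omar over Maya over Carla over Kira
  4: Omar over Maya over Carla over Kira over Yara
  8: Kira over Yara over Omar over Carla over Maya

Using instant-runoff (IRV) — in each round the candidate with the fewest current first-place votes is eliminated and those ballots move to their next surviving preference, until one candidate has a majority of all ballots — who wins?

Round 1: Kira 12, Carla 7, Yara 19, Omar 4, Maya 7. Omar eliminated.
Round 2: Kira 12, Carla 7, Yara 19, Maya 11. Carla eliminated.
Round 3: Kira 19, Yara 19, Maya 11. Maya eliminated.
Round 4: Kira 30, Yara 19. Kira has a majority (≥25).

Kira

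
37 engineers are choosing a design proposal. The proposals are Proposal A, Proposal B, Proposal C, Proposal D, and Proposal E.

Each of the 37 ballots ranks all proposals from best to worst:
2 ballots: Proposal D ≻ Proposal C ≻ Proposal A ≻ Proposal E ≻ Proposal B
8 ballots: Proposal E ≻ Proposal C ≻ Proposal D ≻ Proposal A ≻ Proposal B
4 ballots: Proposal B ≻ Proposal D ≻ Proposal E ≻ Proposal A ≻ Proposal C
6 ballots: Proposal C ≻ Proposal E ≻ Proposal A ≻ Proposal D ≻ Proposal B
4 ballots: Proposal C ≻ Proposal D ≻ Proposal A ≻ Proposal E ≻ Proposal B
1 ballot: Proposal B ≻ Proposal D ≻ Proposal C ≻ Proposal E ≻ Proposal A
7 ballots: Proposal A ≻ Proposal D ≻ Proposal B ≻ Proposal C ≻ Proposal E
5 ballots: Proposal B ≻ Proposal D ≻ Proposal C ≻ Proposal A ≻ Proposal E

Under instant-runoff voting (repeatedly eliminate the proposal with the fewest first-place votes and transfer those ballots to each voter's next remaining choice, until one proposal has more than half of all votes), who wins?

Proposal C

Round 1: Proposal A 7, Proposal B 10, Proposal C 10, Proposal D 2, Proposal E 8. Proposal D eliminated.
Round 2: Proposal A 7, Proposal B 10, Proposal C 12, Proposal E 8. Proposal A eliminated.
Round 3: Proposal B 17, Proposal C 12, Proposal E 8. Proposal E eliminated.
Round 4: Proposal B 17, Proposal C 20. Proposal C has a majority (≥19).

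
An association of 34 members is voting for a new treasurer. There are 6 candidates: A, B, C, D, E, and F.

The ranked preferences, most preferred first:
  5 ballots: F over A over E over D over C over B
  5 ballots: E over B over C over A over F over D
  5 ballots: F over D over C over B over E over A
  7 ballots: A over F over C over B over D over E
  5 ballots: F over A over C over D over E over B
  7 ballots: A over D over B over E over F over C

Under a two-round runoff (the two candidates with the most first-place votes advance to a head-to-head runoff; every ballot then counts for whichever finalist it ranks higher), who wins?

Round 1 first-place votes: A 14, B 0, C 0, D 0, E 5, F 15. F and A advance.
Runoff: F is ranked above A on 15 ballots, A above F on 19.

A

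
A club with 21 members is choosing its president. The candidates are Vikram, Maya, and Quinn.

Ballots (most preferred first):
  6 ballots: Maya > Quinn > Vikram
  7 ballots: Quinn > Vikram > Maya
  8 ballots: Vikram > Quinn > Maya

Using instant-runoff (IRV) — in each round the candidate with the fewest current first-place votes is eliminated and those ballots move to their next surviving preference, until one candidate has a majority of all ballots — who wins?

Round 1: Vikram 8, Maya 6, Quinn 7. Maya eliminated.
Round 2: Vikram 8, Quinn 13. Quinn has a majority (≥11).

Quinn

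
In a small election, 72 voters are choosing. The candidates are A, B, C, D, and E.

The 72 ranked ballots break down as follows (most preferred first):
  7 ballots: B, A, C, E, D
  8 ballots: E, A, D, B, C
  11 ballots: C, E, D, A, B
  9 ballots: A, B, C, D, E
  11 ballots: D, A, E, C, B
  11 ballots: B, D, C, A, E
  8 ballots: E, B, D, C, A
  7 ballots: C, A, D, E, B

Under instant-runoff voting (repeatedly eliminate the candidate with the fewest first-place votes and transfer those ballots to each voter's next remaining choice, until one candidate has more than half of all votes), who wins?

E

Round 1: A 9, B 18, C 18, D 11, E 16. A eliminated.
Round 2: B 27, C 18, D 11, E 16. D eliminated.
Round 3: B 27, C 18, E 27. C eliminated.
Round 4: B 27, E 45. E has a majority (≥37).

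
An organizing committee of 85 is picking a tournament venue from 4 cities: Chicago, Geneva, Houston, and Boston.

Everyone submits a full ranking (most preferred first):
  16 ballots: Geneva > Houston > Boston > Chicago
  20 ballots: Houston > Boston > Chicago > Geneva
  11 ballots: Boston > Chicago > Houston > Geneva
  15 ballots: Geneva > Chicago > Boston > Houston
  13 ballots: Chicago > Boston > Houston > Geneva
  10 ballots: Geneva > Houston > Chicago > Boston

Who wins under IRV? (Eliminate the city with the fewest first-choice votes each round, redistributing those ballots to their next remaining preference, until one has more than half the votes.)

Round 1: Chicago 13, Geneva 41, Houston 20, Boston 11. Boston eliminated.
Round 2: Chicago 24, Geneva 41, Houston 20. Houston eliminated.
Round 3: Chicago 44, Geneva 41. Chicago has a majority (≥43).

Chicago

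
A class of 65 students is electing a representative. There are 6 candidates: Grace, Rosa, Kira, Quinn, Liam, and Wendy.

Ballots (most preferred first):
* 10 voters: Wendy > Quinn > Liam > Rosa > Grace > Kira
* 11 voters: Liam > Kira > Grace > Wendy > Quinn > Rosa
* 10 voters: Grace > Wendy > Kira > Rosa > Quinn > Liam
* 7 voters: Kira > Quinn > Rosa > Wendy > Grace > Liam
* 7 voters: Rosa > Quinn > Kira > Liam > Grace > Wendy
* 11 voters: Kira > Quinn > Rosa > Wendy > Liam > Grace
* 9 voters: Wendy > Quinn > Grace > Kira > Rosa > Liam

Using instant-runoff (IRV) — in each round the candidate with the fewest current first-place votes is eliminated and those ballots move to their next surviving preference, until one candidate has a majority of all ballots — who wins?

Round 1: Grace 10, Rosa 7, Kira 18, Quinn 0, Liam 11, Wendy 19. Quinn eliminated.
Round 2: Grace 10, Rosa 7, Kira 18, Liam 11, Wendy 19. Rosa eliminated.
Round 3: Grace 10, Kira 25, Liam 11, Wendy 19. Grace eliminated.
Round 4: Kira 25, Liam 11, Wendy 29. Liam eliminated.
Round 5: Kira 36, Wendy 29. Kira has a majority (≥33).

Kira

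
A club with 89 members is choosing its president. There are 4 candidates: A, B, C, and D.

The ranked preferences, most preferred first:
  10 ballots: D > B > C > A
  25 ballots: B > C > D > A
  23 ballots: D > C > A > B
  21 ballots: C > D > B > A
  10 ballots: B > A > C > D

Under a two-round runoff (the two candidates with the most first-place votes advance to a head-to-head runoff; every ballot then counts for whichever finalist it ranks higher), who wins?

D

Round 1 first-place votes: A 0, B 35, C 21, D 33. B and D advance.
Runoff: B is ranked above D on 35 ballots, D above B on 54.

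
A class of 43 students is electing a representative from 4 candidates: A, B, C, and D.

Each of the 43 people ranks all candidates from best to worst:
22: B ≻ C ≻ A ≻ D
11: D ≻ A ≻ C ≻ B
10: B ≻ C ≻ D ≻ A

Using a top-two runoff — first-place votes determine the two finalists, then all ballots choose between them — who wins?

Round 1 first-place votes: A 0, B 32, C 0, D 11. B and D advance.
Runoff: B is ranked above D on 32 ballots, D above B on 11.

B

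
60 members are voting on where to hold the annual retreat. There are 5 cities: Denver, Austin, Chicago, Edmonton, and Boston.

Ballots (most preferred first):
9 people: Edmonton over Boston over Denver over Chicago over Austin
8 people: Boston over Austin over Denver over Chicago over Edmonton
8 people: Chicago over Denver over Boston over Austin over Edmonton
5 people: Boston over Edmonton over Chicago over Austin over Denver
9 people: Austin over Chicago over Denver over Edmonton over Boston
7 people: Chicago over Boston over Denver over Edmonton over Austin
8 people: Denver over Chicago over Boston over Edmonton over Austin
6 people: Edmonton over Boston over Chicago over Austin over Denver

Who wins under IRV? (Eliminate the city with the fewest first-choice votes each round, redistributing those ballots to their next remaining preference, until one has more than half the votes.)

Round 1: Denver 8, Austin 9, Chicago 15, Edmonton 15, Boston 13. Denver eliminated.
Round 2: Austin 9, Chicago 23, Edmonton 15, Boston 13. Austin eliminated.
Round 3: Chicago 32, Edmonton 15, Boston 13. Chicago has a majority (≥31).

Chicago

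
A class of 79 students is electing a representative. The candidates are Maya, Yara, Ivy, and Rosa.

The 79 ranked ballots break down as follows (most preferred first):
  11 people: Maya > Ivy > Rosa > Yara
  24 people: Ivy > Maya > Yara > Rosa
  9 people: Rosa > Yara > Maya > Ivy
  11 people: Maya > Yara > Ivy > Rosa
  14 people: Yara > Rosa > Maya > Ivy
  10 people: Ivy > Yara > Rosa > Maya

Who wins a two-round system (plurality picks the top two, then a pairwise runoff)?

Round 1 first-place votes: Maya 22, Yara 14, Ivy 34, Rosa 9. Ivy and Maya advance.
Runoff: Ivy is ranked above Maya on 34 ballots, Maya above Ivy on 45.

Maya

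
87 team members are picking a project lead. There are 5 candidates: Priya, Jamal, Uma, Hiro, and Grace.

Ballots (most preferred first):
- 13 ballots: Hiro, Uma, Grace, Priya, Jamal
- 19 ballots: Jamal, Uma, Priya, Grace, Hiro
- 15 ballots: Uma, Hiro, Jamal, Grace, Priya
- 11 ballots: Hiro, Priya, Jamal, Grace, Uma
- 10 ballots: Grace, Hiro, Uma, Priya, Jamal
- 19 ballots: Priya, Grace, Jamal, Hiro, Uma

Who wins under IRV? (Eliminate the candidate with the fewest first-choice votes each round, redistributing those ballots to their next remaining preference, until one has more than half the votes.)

Round 1: Priya 19, Jamal 19, Uma 15, Hiro 24, Grace 10. Grace eliminated.
Round 2: Priya 19, Jamal 19, Uma 15, Hiro 34. Uma eliminated.
Round 3: Priya 19, Jamal 19, Hiro 49. Hiro has a majority (≥44).

Hiro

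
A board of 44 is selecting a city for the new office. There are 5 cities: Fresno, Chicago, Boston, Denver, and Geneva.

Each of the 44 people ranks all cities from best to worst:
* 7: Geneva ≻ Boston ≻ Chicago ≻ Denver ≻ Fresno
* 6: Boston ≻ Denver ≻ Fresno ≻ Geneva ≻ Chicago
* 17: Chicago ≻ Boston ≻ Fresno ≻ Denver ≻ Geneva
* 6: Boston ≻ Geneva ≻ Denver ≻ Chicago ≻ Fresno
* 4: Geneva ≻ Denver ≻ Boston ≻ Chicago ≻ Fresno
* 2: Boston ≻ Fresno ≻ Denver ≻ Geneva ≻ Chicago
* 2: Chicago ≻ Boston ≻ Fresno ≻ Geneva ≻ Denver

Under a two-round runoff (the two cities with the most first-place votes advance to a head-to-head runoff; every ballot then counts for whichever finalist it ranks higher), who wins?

Boston

Round 1 first-place votes: Fresno 0, Chicago 19, Boston 14, Denver 0, Geneva 11. Chicago and Boston advance.
Runoff: Chicago is ranked above Boston on 19 ballots, Boston above Chicago on 25.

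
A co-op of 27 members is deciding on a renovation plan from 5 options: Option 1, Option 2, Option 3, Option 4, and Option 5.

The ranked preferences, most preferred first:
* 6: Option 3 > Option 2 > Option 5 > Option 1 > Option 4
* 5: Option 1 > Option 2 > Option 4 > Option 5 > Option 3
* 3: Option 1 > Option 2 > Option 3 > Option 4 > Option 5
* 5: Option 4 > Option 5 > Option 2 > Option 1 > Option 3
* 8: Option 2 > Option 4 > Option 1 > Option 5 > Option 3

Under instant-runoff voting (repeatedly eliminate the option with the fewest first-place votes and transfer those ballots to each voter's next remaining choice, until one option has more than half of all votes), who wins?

Option 2

Round 1: Option 1 8, Option 2 8, Option 3 6, Option 4 5, Option 5 0. Option 5 eliminated.
Round 2: Option 1 8, Option 2 8, Option 3 6, Option 4 5. Option 4 eliminated.
Round 3: Option 1 8, Option 2 13, Option 3 6. Option 3 eliminated.
Round 4: Option 1 8, Option 2 19. Option 2 has a majority (≥14).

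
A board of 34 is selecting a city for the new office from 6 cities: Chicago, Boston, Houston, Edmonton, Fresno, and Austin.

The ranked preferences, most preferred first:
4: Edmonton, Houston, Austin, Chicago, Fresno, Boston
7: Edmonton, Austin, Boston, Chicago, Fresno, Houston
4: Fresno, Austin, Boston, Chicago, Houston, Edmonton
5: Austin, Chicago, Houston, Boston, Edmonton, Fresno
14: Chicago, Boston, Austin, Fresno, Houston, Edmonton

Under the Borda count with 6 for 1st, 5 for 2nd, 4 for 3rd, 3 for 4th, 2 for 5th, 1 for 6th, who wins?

Austin

Chicago: 4×3 + 7×3 + 4×3 + 5×5 + 14×6 = 154
Boston: 4×1 + 7×4 + 4×4 + 5×3 + 14×5 = 133
Houston: 4×5 + 7×1 + 4×2 + 5×4 + 14×2 = 83
Edmonton: 4×6 + 7×6 + 4×1 + 5×2 + 14×1 = 94
Fresno: 4×2 + 7×2 + 4×6 + 5×1 + 14×3 = 93
Austin: 4×4 + 7×5 + 4×5 + 5×6 + 14×4 = 157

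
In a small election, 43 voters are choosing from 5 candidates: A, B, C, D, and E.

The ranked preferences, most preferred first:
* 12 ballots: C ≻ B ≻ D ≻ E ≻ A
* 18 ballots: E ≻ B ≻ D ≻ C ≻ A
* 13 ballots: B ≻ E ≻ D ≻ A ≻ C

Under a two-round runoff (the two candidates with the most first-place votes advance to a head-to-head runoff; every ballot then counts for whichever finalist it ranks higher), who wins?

Round 1 first-place votes: A 0, B 13, C 12, D 0, E 18. E and B advance.
Runoff: E is ranked above B on 18 ballots, B above E on 25.

B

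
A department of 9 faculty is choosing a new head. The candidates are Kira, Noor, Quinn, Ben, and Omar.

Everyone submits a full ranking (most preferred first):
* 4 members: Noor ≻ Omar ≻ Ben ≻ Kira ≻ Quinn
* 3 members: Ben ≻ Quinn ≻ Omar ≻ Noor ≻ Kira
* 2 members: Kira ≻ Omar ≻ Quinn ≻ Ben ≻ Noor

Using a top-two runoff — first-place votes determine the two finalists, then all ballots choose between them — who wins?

Ben

Round 1 first-place votes: Kira 2, Noor 4, Quinn 0, Ben 3, Omar 0. Noor and Ben advance.
Runoff: Noor is ranked above Ben on 4 ballots, Ben above Noor on 5.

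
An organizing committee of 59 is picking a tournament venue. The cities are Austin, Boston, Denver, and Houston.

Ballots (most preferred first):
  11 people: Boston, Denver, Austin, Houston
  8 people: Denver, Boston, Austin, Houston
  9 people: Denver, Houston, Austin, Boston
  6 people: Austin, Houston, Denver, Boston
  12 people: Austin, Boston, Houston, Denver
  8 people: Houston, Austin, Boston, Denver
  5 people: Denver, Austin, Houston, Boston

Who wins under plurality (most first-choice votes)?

Denver

First-place votes: Austin 18, Boston 11, Denver 22, Houston 8.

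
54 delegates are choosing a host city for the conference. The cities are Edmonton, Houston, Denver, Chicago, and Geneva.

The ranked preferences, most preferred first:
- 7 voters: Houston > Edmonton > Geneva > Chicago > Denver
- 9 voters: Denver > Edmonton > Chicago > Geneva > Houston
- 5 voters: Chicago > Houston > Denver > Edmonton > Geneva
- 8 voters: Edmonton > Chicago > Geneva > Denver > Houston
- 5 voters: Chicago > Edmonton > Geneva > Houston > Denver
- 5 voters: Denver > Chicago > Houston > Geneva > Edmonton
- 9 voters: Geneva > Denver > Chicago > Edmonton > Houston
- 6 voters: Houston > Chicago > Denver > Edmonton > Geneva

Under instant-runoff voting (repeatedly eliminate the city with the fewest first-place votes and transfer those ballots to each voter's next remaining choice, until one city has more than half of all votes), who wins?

Round 1: Edmonton 8, Houston 13, Denver 14, Chicago 10, Geneva 9. Edmonton eliminated.
Round 2: Houston 13, Denver 14, Chicago 18, Geneva 9. Geneva eliminated.
Round 3: Houston 13, Denver 23, Chicago 18. Houston eliminated.
Round 4: Denver 23, Chicago 31. Chicago has a majority (≥28).

Chicago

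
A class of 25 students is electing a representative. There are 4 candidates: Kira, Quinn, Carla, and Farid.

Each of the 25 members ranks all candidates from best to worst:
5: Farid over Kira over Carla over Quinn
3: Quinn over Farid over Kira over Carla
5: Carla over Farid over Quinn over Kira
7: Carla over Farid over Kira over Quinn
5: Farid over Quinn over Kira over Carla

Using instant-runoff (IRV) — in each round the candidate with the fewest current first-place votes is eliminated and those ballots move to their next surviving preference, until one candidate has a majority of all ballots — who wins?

Farid

Round 1: Kira 0, Quinn 3, Carla 12, Farid 10. Kira eliminated.
Round 2: Quinn 3, Carla 12, Farid 10. Quinn eliminated.
Round 3: Carla 12, Farid 13. Farid has a majority (≥13).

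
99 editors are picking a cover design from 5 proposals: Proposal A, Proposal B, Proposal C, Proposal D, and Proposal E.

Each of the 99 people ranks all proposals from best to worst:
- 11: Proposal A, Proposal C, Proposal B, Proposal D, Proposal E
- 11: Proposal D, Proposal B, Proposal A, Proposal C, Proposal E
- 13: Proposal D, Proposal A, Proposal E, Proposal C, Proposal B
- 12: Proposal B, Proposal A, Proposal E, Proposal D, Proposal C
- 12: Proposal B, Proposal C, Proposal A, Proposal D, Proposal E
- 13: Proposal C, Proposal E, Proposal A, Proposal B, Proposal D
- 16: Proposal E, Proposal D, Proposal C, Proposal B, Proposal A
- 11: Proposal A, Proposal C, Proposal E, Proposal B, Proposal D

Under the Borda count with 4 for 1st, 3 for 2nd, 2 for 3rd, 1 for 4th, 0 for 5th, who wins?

Proposal A: 11×4 + 11×2 + 13×3 + 12×3 + 12×2 + 13×2 + 16×0 + 11×4 = 235
Proposal B: 11×2 + 11×3 + 13×0 + 12×4 + 12×4 + 13×1 + 16×1 + 11×1 = 191
Proposal C: 11×3 + 11×1 + 13×1 + 12×0 + 12×3 + 13×4 + 16×2 + 11×3 = 210
Proposal D: 11×1 + 11×4 + 13×4 + 12×1 + 12×1 + 13×0 + 16×3 + 11×0 = 179
Proposal E: 11×0 + 11×0 + 13×2 + 12×2 + 12×0 + 13×3 + 16×4 + 11×2 = 175

Proposal A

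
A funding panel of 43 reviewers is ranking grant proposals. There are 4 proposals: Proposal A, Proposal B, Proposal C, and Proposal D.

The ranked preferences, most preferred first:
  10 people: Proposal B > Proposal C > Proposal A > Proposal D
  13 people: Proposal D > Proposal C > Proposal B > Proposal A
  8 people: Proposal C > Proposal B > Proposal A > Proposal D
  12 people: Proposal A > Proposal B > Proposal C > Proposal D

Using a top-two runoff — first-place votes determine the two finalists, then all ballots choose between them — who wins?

Round 1 first-place votes: Proposal A 12, Proposal B 10, Proposal C 8, Proposal D 13. Proposal D and Proposal A advance.
Runoff: Proposal D is ranked above Proposal A on 13 ballots, Proposal A above Proposal D on 30.

Proposal A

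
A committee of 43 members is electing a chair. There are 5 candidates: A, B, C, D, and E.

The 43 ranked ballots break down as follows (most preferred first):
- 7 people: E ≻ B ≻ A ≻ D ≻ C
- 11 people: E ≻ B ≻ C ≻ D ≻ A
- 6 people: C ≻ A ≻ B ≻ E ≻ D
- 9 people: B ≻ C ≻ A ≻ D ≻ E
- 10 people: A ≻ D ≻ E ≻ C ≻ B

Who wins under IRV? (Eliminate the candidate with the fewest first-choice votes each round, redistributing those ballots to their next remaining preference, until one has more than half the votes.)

Round 1: A 10, B 9, C 6, D 0, E 18. D eliminated.
Round 2: A 10, B 9, C 6, E 18. C eliminated.
Round 3: A 16, B 9, E 18. B eliminated.
Round 4: A 25, E 18. A has a majority (≥22).

A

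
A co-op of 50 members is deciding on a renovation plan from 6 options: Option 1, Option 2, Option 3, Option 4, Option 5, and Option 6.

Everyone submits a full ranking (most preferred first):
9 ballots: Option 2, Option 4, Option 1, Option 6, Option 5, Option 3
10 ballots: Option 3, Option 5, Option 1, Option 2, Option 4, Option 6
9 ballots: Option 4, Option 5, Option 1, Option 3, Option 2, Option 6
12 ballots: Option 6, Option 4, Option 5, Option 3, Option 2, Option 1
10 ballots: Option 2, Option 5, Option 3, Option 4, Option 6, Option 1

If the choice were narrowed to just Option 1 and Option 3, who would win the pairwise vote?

Option 3

Option 1 is ranked above Option 3 on 18 ballots; Option 3 above Option 1 on 32.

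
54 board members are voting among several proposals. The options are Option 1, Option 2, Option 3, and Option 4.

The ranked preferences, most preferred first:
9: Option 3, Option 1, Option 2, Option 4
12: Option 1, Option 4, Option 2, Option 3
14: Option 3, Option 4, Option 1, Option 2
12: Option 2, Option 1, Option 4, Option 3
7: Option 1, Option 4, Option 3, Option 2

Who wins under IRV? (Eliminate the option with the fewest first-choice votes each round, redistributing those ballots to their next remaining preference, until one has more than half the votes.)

Option 1

Round 1: Option 1 19, Option 2 12, Option 3 23, Option 4 0. Option 4 eliminated.
Round 2: Option 1 19, Option 2 12, Option 3 23. Option 2 eliminated.
Round 3: Option 1 31, Option 3 23. Option 1 has a majority (≥28).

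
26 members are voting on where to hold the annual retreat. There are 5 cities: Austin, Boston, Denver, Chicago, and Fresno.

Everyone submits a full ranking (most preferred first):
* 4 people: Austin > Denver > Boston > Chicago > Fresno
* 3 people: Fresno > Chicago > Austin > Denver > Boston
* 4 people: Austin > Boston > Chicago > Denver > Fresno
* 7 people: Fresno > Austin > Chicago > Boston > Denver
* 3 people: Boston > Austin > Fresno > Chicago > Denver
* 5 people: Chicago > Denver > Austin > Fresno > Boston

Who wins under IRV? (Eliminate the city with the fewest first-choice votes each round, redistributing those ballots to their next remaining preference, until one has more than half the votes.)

Austin

Round 1: Austin 8, Boston 3, Denver 0, Chicago 5, Fresno 10. Denver eliminated.
Round 2: Austin 8, Boston 3, Chicago 5, Fresno 10. Boston eliminated.
Round 3: Austin 11, Chicago 5, Fresno 10. Chicago eliminated.
Round 4: Austin 16, Fresno 10. Austin has a majority (≥14).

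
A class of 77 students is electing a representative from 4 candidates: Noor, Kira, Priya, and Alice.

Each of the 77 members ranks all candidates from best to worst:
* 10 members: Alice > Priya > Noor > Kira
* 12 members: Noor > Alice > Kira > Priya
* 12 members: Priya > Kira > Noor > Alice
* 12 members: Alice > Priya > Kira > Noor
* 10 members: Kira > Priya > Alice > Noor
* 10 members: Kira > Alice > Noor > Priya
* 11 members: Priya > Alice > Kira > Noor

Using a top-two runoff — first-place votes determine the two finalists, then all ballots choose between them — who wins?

Alice

Round 1 first-place votes: Noor 12, Kira 20, Priya 23, Alice 22. Priya and Alice advance.
Runoff: Priya is ranked above Alice on 33 ballots, Alice above Priya on 44.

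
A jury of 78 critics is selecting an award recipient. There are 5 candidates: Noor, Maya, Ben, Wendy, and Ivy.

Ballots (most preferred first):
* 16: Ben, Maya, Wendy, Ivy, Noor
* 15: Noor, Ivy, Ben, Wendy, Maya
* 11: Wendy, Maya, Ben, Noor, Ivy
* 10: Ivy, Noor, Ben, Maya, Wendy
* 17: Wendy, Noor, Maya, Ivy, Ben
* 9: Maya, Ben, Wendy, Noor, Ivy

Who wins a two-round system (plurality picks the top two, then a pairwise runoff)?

Round 1 first-place votes: Noor 15, Maya 9, Ben 16, Wendy 28, Ivy 10. Wendy and Ben advance.
Runoff: Wendy is ranked above Ben on 28 ballots, Ben above Wendy on 50.

Ben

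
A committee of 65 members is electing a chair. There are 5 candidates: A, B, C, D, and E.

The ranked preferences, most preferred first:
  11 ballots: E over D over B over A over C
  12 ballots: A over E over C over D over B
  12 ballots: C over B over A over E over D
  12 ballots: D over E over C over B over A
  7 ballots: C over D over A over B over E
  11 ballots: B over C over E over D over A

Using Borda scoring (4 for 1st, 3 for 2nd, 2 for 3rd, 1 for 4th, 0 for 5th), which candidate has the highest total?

A: 11×1 + 12×4 + 12×2 + 12×0 + 7×2 + 11×0 = 97
B: 11×2 + 12×0 + 12×3 + 12×1 + 7×1 + 11×4 = 121
C: 11×0 + 12×2 + 12×4 + 12×2 + 7×4 + 11×3 = 157
D: 11×3 + 12×1 + 12×0 + 12×4 + 7×3 + 11×1 = 125
E: 11×4 + 12×3 + 12×1 + 12×3 + 7×0 + 11×2 = 150

C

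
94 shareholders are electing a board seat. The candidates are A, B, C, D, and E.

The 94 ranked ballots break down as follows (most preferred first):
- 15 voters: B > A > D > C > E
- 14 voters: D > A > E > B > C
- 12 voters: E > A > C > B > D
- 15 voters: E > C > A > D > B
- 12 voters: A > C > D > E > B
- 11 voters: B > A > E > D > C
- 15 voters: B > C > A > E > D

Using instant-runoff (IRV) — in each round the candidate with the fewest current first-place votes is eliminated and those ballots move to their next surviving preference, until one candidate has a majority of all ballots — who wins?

E

Round 1: A 12, B 41, C 0, D 14, E 27. C eliminated.
Round 2: A 12, B 41, D 14, E 27. A eliminated.
Round 3: B 41, D 26, E 27. D eliminated.
Round 4: B 41, E 53. E has a majority (≥48).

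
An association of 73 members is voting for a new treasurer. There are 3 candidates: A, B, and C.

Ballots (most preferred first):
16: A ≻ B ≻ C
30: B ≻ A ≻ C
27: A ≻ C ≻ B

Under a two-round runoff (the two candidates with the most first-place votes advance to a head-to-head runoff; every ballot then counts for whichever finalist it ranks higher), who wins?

A

Round 1 first-place votes: A 43, B 30, C 0. A and B advance.
Runoff: A is ranked above B on 43 ballots, B above A on 30.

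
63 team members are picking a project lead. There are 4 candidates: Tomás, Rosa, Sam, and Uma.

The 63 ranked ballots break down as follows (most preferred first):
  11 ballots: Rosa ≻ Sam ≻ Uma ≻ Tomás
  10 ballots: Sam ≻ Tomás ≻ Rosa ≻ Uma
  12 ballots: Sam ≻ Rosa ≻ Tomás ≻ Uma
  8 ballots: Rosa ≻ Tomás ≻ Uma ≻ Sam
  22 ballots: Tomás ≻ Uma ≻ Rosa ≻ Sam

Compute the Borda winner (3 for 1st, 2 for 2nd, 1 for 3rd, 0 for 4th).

Tomás: 11×0 + 10×2 + 12×1 + 8×2 + 22×3 = 114
Rosa: 11×3 + 10×1 + 12×2 + 8×3 + 22×1 = 113
Sam: 11×2 + 10×3 + 12×3 + 8×0 + 22×0 = 88
Uma: 11×1 + 10×0 + 12×0 + 8×1 + 22×2 = 63

Tomás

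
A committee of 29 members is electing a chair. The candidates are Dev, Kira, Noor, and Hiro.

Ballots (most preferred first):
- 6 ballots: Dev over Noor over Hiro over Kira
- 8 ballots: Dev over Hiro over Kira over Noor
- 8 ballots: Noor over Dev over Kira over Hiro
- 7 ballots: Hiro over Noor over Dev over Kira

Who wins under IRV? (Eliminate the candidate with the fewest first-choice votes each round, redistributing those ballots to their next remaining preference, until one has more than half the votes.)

Noor

Round 1: Dev 14, Kira 0, Noor 8, Hiro 7. Kira eliminated.
Round 2: Dev 14, Noor 8, Hiro 7. Hiro eliminated.
Round 3: Dev 14, Noor 15. Noor has a majority (≥15).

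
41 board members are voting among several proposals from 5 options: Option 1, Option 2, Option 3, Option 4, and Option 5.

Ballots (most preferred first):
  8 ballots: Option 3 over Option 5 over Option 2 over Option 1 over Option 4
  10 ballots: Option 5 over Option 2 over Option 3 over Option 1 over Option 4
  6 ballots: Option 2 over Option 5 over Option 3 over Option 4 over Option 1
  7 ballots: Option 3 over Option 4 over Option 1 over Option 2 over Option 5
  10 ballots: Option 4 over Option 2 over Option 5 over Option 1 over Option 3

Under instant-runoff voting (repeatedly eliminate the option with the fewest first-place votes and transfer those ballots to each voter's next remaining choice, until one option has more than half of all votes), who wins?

Round 1: Option 1 0, Option 2 6, Option 3 15, Option 4 10, Option 5 10. Option 1 eliminated.
Round 2: Option 2 6, Option 3 15, Option 4 10, Option 5 10. Option 2 eliminated.
Round 3: Option 3 15, Option 4 10, Option 5 16. Option 4 eliminated.
Round 4: Option 3 15, Option 5 26. Option 5 has a majority (≥21).

Option 5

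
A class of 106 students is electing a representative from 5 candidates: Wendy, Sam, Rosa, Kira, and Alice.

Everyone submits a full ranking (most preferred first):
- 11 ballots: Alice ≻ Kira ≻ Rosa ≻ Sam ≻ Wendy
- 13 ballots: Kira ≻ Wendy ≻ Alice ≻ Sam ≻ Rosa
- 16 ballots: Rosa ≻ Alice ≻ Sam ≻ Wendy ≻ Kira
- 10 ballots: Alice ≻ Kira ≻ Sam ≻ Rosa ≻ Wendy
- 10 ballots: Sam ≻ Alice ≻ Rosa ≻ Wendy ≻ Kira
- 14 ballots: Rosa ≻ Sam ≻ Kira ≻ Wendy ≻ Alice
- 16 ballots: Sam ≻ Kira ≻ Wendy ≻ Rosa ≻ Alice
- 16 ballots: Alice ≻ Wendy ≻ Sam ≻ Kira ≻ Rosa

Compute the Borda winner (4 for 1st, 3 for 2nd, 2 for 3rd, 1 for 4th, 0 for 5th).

Wendy: 11×0 + 13×3 + 16×1 + 10×0 + 10×1 + 14×1 + 16×2 + 16×3 = 159
Sam: 11×1 + 13×1 + 16×2 + 10×2 + 10×4 + 14×3 + 16×4 + 16×2 = 254
Rosa: 11×2 + 13×0 + 16×4 + 10×1 + 10×2 + 14×4 + 16×1 + 16×0 = 188
Kira: 11×3 + 13×4 + 16×0 + 10×3 + 10×0 + 14×2 + 16×3 + 16×1 = 207
Alice: 11×4 + 13×2 + 16×3 + 10×4 + 10×3 + 14×0 + 16×0 + 16×4 = 252

Sam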